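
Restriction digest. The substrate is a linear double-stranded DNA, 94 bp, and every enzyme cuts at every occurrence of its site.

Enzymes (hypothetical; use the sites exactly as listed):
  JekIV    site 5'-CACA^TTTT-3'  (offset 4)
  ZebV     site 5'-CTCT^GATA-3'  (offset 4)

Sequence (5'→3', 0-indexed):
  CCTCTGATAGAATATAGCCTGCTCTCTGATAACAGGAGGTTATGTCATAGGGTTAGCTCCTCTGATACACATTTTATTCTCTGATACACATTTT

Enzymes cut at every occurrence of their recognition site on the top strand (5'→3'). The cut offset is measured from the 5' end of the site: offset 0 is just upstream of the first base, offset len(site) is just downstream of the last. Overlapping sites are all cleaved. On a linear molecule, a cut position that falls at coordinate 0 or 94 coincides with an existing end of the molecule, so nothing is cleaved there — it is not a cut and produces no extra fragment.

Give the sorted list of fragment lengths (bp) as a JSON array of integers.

[4,5,8,8,11,22,36]

Scan for sites:
  JekIV CACATTTT/4: at [67, 86] ⇒ [71, 90]
  ZebV CTCTGATA/4: at [1, 23, 59, 78] ⇒ [5, 27, 63, 82]

Pooled cuts: [5, 27, 63, 71, 82, 90]

Fragment lengths:
  [0,5): 5 bp
  [5,27): 22 bp
  [27,63): 36 bp
  [63,71): 8 bp
  [71,82): 11 bp
  [82,90): 8 bp
  [90,94): 4 bp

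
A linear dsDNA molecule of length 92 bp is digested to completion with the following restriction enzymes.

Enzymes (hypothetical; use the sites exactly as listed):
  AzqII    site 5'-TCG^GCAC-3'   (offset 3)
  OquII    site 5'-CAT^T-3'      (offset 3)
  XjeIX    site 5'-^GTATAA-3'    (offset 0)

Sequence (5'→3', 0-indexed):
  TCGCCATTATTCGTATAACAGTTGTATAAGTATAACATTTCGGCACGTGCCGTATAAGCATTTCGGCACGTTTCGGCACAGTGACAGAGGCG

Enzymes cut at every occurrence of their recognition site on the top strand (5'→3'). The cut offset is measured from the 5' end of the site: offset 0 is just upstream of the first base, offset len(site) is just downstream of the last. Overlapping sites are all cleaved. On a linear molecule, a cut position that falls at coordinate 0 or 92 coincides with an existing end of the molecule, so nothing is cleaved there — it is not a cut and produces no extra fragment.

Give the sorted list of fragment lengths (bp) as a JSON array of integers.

[4,4,5,6,7,9,9,10,10,11,17]

Site scan:
  AzqII TCGGCAC/3: at [39, 62, 72] ⇒ [42, 65, 75]
  OquII CATT/3: at [4, 35, 58] ⇒ [7, 38, 61]
  XjeIX GTATAA/0: at [12, 23, 29, 51] ⇒ [12, 23, 29, 51]

All cut coordinates (distinct, sorted): [7, 12, 23, 29, 38, 42, 51, 61, 65, 75]

Fragment lengths:
  [0,7): 7 bp
  [7,12): 5 bp
  [12,23): 11 bp
  [23,29): 6 bp
  [29,38): 9 bp
  [38,42): 4 bp
  [42,51): 9 bp
  [51,61): 10 bp
  [61,65): 4 bp
  [65,75): 10 bp
  [75,92): 17 bp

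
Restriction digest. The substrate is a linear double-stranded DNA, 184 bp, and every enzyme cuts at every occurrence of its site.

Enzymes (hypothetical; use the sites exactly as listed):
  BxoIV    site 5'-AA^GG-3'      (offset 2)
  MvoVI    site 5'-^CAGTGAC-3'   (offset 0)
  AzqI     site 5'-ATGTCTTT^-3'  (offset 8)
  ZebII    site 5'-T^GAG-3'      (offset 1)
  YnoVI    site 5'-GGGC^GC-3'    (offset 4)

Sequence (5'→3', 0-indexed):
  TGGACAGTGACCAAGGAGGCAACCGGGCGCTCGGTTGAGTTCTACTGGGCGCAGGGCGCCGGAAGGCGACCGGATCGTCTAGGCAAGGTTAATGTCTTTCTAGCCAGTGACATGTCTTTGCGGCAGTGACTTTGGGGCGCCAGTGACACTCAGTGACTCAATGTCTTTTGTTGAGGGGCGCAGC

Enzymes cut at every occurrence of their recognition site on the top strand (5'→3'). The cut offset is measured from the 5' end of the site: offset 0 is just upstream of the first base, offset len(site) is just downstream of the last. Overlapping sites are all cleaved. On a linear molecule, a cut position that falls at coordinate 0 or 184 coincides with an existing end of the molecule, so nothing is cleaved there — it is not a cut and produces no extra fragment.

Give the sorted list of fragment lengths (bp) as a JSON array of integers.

Site scan:
  BxoIV (AAGG, off=2): starts [12, 62, 84] → cuts [14, 64, 86]
  MvoVI (CAGTGAC, off=0): starts [4, 104, 123, 140, 150] → cuts [4, 104, 123, 140, 150]
  AzqI (ATGTCTTT, off=8): starts [91, 111, 160] → cuts [99, 119, 168]
  ZebII (TGAG, off=1): starts [35, 171] → cuts [36, 172]
  YnoVI (GGGCGC, off=4): starts [24, 46, 53, 134, 175] → cuts [28, 50, 57, 138, 179]

Pooled cuts: [4, 14, 28, 36, 50, 57, 64, 86, 99, 104, 119, 123, 138, 140, 150, 168, 172, 179]

Fragments:
  [0,4): 4 bp
  [4,14): 10 bp
  [14,28): 14 bp
  [28,36): 8 bp
  [36,50): 14 bp
  [50,57): 7 bp
  [57,64): 7 bp
  [64,86): 22 bp
  [86,99): 13 bp
  [99,104): 5 bp
  [104,119): 15 bp
  [119,123): 4 bp
  [123,138): 15 bp
  [138,140): 2 bp
  [140,150): 10 bp
  [150,168): 18 bp
  [168,172): 4 bp
  [172,179): 7 bp
  [179,184): 5 bp

[2,4,4,4,5,5,7,7,7,8,10,10,13,14,14,15,15,18,22]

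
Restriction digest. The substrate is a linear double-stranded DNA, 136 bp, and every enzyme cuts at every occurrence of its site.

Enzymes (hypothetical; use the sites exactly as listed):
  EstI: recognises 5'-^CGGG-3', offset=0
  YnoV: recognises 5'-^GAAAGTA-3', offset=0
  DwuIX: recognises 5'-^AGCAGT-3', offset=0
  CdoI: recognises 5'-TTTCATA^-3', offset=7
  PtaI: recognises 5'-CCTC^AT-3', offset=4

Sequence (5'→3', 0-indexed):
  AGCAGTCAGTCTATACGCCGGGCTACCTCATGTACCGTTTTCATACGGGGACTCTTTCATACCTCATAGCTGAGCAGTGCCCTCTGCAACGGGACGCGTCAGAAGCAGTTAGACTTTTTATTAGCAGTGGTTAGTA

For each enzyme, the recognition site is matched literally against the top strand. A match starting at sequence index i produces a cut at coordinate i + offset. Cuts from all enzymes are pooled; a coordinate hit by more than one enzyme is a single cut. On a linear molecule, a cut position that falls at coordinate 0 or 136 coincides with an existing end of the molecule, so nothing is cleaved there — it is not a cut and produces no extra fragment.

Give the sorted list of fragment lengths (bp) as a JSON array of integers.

[4,7,11,14,14,16,16,17,18,19]

Site scan:
  EstI (CGGG, off=0): starts [18, 45, 89] → cuts [18, 45, 89]
  YnoV (GAAAGTA, off=0): no sites
  DwuIX (AGCAGT, off=0): starts [0, 72, 103, 122] → cuts [72, 103, 122] (position 0 is a terminus of the linear molecule — no cut)
  CdoI (TTTCATA, off=7): starts [38, 54] → cuts [45, 61]
  PtaI (CCTCAT, off=4): starts [25, 61] → cuts [29, 65]

All cut coordinates (distinct, sorted): [18, 29, 45, 61, 65, 72, 89, 103, 122]

Fragments:
  [0,18): 18 bp
  [18,29): 11 bp
  [29,45): 16 bp
  [45,61): 16 bp
  [61,65): 4 bp
  [65,72): 7 bp
  [72,89): 17 bp
  [89,103): 14 bp
  [103,122): 19 bp
  [122,136): 14 bp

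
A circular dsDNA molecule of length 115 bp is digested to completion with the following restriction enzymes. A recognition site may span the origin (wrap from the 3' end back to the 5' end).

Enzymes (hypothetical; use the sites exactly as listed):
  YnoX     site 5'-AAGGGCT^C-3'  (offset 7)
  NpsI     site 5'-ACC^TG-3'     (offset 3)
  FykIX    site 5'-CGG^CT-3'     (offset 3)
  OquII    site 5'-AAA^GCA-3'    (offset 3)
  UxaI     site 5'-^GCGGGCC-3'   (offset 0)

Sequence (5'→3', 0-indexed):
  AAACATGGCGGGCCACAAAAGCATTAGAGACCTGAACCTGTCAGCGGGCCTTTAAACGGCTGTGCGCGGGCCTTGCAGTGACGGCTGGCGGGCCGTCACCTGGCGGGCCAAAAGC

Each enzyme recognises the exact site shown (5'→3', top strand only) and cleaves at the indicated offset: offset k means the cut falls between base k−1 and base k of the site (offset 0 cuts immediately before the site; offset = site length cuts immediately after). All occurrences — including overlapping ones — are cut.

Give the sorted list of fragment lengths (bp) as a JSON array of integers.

Site scan:
  YnoX (AAGGGCTC, off=7): no sites
  NpsI ACCTG/3: at [29, 35, 97] ⇒ [32, 38, 100]
  FykIX CGGCT/3: at [56, 81] ⇒ [59, 84]
  OquII AAAGCA/3: at [17, 110] ⇒ [20, 113]
  UxaI GCGGGCC/0: at [7, 43, 65, 87, 102] ⇒ [7, 43, 65, 87, 102]

Pooled cuts: [7, 20, 32, 38, 43, 59, 65, 84, 87, 100, 102, 113]

Fragments:
  7→20: 13 bp
  20→32: 12 bp
  32→38: 6 bp
  38→43: 5 bp
  43→59: 16 bp
  59→65: 6 bp
  65→84: 19 bp
  84→87: 3 bp
  87→100: 13 bp
  100→102: 2 bp
  102→113: 11 bp
  113→7 (wrap): 115-113+7 = 9 bp

[2,3,5,6,6,9,11,12,13,13,16,19]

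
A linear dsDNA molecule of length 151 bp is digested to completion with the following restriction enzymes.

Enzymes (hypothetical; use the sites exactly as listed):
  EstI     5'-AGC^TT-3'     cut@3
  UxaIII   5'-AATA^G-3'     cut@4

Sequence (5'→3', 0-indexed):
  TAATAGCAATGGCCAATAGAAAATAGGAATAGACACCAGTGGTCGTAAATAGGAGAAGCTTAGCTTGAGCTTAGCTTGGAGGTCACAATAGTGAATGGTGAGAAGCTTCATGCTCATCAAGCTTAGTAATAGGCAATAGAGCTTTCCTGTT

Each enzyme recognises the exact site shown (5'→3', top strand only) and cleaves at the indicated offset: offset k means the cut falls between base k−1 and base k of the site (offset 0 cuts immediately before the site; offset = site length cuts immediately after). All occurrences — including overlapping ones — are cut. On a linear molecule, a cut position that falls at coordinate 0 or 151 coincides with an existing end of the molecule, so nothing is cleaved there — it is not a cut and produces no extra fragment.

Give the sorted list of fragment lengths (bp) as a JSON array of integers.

[4,5,5,5,6,6,7,7,8,9,9,13,15,16,16,20]

Per-enzyme occurrences:
  EstI AGCTT/3: at [56, 61, 67, 72, 103, 119, 139] ⇒ [59, 64, 70, 75, 106, 122, 142]
  UxaIII AATAG/4: at [1, 14, 21, 27, 47, 86, 127, 134] ⇒ [5, 18, 25, 31, 51, 90, 131, 138]

Pooled cuts: [5, 18, 25, 31, 51, 59, 64, 70, 75, 90, 106, 122, 131, 138, 142]

Fragment lengths:
  [0,5): 5 bp
  [5,18): 13 bp
  [18,25): 7 bp
  [25,31): 6 bp
  [31,51): 20 bp
  [51,59): 8 bp
  [59,64): 5 bp
  [64,70): 6 bp
  [70,75): 5 bp
  [75,90): 15 bp
  [90,106): 16 bp
  [106,122): 16 bp
  [122,131): 9 bp
  [131,138): 7 bp
  [138,142): 4 bp
  [142,151): 9 bp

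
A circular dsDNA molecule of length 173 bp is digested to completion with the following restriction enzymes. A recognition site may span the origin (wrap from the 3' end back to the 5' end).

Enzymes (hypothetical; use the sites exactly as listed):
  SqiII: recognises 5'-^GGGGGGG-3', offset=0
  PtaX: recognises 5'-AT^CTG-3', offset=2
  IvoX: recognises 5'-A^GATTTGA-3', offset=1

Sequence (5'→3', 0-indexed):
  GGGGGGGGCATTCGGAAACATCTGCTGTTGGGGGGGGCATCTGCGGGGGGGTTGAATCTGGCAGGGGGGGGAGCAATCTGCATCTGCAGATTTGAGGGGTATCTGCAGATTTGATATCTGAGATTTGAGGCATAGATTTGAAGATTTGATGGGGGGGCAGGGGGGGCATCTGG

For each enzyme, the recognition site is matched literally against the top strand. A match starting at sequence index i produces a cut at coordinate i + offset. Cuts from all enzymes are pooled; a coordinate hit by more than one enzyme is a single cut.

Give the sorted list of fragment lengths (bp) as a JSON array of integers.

[1,1,1,1,1,2,4,4,5,5,6,6,8,8,8,9,10,10,10,13,13,13,14,20]

Site scan:
  SqiII GGGGGGG/0: at [0, 1, 29, 30, 44, 63, 64, 150, 159, 171, 172] ⇒ [0, 1, 29, 30, 44, 63, 64, 150, 159, 171, 172]
  PtaX ATCTG/2: at [19, 38, 55, 75, 81, 100, 115, 167] ⇒ [21, 40, 57, 77, 83, 102, 117, 169]
  IvoX AGATTTGA/1: at [87, 106, 120, 133, 141] ⇒ [88, 107, 121, 134, 142]

Pooled cuts: [0, 1, 21, 29, 30, 40, 44, 57, 63, 64, 77, 83, 88, 102, 107, 117, 121, 134, 142, 150, 159, 169, 171, 172]

Fragment lengths:
  0→1: 1 bp
  1→21: 20 bp
  21→29: 8 bp
  29→30: 1 bp
  30→40: 10 bp
  40→44: 4 bp
  44→57: 13 bp
  57→63: 6 bp
  63→64: 1 bp
  64→77: 13 bp
  77→83: 6 bp
  83→88: 5 bp
  88→102: 14 bp
  102→107: 5 bp
  107→117: 10 bp
  117→121: 4 bp
  121→134: 13 bp
  134→142: 8 bp
  142→150: 8 bp
  150→159: 9 bp
  159→169: 10 bp
  169→171: 2 bp
  171→172: 1 bp
  172→0 (wrap): 173-172+0 = 1 bp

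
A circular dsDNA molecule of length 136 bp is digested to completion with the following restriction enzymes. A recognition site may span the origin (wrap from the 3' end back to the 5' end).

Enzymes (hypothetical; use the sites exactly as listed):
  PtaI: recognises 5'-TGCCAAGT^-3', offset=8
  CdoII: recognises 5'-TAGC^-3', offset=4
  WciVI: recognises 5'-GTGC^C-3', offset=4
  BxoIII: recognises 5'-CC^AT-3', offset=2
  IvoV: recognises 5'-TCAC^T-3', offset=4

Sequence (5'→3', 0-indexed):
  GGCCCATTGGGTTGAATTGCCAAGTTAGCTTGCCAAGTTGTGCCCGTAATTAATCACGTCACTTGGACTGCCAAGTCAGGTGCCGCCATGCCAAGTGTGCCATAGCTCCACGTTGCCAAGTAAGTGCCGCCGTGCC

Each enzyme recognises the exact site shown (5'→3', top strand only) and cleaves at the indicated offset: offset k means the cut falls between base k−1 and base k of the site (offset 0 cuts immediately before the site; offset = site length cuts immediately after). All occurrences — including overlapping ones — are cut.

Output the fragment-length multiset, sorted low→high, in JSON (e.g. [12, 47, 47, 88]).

Scan for sites:
  PtaI TGCCAAGT/8: at [17, 30, 68, 88, 113] ⇒ [25, 38, 76, 96, 121]
  CdoII TAGC/4: at [25, 102] ⇒ [29, 106]
  WciVI GTGCC/4: at [39, 79, 96, 123, 131] ⇒ [43, 83, 100, 127, 135]
  BxoIII CCAT/2: at [3, 85, 99] ⇒ [5, 87, 101]
  IvoV TCACT/4: at [58] ⇒ [62]

All cut coordinates (distinct, sorted): [5, 25, 29, 38, 43, 62, 76, 83, 87, 96, 100, 101, 106, 121, 127, 135]

Fragments:
  5→25: 20 bp
  25→29: 4 bp
  29→38: 9 bp
  38→43: 5 bp
  43→62: 19 bp
  62→76: 14 bp
  76→83: 7 bp
  83→87: 4 bp
  87→96: 9 bp
  96→100: 4 bp
  100→101: 1 bp
  101→106: 5 bp
  106→121: 15 bp
  121→127: 6 bp
  127→135: 8 bp
  135→5 (wrap): 136-135+5 = 6 bp

[1,4,4,4,5,5,6,6,7,8,9,9,14,15,19,20]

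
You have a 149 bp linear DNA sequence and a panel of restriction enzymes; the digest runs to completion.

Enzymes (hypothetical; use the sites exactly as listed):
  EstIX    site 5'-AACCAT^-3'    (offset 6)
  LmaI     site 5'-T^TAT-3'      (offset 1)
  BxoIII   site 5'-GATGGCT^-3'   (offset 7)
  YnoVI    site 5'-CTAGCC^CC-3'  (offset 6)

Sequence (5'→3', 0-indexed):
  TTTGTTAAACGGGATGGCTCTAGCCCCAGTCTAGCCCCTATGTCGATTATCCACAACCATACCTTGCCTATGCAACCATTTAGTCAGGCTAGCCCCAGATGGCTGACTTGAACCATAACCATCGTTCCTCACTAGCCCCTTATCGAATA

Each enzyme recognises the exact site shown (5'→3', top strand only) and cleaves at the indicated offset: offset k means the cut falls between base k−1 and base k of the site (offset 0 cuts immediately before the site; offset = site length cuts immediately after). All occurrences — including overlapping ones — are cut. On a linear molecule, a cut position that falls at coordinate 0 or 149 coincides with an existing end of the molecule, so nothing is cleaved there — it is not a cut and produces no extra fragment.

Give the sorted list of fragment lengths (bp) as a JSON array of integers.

[3,6,6,9,10,11,11,12,13,15,15,19,19]

Per-enzyme occurrences:
  EstIX AACCAT/6: at [54, 73, 110, 116] ⇒ [60, 79, 116, 122]
  LmaI TTAT/1: at [46, 139] ⇒ [47, 140]
  BxoIII GATGGCT/7: at [12, 97] ⇒ [19, 104]
  YnoVI CTAGCCCC/6: at [19, 30, 88, 131] ⇒ [25, 36, 94, 137]

All cut coordinates (distinct, sorted): [19, 25, 36, 47, 60, 79, 94, 104, 116, 122, 137, 140]

Fragment lengths:
  [0,19): 19 bp
  [19,25): 6 bp
  [25,36): 11 bp
  [36,47): 11 bp
  [47,60): 13 bp
  [60,79): 19 bp
  [79,94): 15 bp
  [94,104): 10 bp
  [104,116): 12 bp
  [116,122): 6 bp
  [122,137): 15 bp
  [137,140): 3 bp
  [140,149): 9 bp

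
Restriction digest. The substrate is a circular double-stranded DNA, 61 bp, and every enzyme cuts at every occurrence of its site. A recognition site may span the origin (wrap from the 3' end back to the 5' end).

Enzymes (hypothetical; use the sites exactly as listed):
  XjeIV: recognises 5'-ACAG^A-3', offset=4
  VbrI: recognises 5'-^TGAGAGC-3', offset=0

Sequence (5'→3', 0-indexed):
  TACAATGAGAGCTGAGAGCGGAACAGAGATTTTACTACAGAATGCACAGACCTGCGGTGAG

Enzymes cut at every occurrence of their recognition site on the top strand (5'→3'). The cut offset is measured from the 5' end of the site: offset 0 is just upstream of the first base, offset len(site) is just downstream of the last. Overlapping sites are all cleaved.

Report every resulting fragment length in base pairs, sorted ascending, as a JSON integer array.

Site scan:
  XjeIV ACAGA/4: at [22, 36, 45] ⇒ [26, 40, 49]
  VbrI TGAGAGC/0: at [5, 12] ⇒ [5, 12]

All cut coordinates (distinct, sorted): [5, 12, 26, 40, 49]

Fragment lengths:
  5→12: 7 bp
  12→26: 14 bp
  26→40: 14 bp
  40→49: 9 bp
  49→5 (wrap): 61-49+5 = 17 bp

[7,9,14,14,17]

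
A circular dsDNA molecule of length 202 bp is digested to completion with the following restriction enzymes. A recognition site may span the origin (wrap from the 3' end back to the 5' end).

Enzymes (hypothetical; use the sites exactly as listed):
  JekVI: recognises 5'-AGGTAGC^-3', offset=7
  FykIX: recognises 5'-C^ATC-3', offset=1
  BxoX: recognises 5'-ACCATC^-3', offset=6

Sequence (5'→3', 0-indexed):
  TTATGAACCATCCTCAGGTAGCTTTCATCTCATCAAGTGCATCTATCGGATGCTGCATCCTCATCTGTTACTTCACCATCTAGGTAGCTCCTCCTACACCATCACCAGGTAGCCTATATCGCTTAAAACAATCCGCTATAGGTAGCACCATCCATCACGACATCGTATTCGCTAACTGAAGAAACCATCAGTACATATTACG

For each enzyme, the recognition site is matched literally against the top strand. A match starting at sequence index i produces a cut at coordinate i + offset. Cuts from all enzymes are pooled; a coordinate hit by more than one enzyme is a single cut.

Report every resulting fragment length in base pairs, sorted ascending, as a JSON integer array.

[1,3,3,3,3,3,3,4,5,6,8,8,9,10,10,12,15,16,22,25,33]

Scan for sites:
  JekVI (AGGTAGC, off=7): starts [15, 81, 106, 139] → cuts [22, 88, 113, 146]
  FykIX (CATC, off=1): starts [8, 25, 30, 39, 55, 61, 76, 99, 148, 152, 160, 185] → cuts [9, 26, 31, 40, 56, 62, 77, 100, 149, 153, 161, 186]
  BxoX (ACCATC, off=6): starts [6, 74, 97, 146, 183] → cuts [12, 80, 103, 152, 189]

All cut coordinates (distinct, sorted): [9, 12, 22, 26, 31, 40, 56, 62, 77, 80, 88, 100, 103, 113, 146, 149, 152, 153, 161, 186, 189]

Fragments:
  9→12: 3 bp
  12→22: 10 bp
  22→26: 4 bp
  26→31: 5 bp
  31→40: 9 bp
  40→56: 16 bp
  56→62: 6 bp
  62→77: 15 bp
  77→80: 3 bp
  80→88: 8 bp
  88→100: 12 bp
  100→103: 3 bp
  103→113: 10 bp
  113→146: 33 bp
  146→149: 3 bp
  149→152: 3 bp
  152→153: 1 bp
  153→161: 8 bp
  161→186: 25 bp
  186→189: 3 bp
  189→9 (wrap): 202-189+9 = 22 bp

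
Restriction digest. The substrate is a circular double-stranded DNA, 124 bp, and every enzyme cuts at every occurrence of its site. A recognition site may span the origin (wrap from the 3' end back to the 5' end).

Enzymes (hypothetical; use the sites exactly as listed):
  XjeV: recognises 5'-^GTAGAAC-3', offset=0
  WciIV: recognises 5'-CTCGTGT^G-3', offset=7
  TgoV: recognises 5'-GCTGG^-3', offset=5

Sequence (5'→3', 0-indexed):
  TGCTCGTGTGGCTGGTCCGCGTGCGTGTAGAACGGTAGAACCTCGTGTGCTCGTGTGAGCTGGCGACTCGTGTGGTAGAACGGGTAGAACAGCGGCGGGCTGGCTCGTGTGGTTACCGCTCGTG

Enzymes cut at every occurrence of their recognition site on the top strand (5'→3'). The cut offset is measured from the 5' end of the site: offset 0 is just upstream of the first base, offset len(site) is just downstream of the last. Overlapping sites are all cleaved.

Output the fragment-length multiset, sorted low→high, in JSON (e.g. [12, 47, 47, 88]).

Scan for sites:
  XjeV (GTAGAAC, off=0): starts [26, 34, 74, 83] → cuts [26, 34, 74, 83]
  WciIV (CTCGTGTG, off=7): starts [2, 41, 49, 66, 103, 118] → cuts [1, 9, 48, 56, 73, 110]
  TgoV (GCTGG, off=5): starts [10, 58, 98] → cuts [15, 63, 103]

All cut coordinates (distinct, sorted): [1, 9, 15, 26, 34, 48, 56, 63, 73, 74, 83, 103, 110]

Fragment lengths:
  1→9: 8 bp
  9→15: 6 bp
  15→26: 11 bp
  26→34: 8 bp
  34→48: 14 bp
  48→56: 8 bp
  56→63: 7 bp
  63→73: 10 bp
  73→74: 1 bp
  74→83: 9 bp
  83→103: 20 bp
  103→110: 7 bp
  110→1 (wrap): 124-110+1 = 15 bp

[1,6,7,7,8,8,8,9,10,11,14,15,20]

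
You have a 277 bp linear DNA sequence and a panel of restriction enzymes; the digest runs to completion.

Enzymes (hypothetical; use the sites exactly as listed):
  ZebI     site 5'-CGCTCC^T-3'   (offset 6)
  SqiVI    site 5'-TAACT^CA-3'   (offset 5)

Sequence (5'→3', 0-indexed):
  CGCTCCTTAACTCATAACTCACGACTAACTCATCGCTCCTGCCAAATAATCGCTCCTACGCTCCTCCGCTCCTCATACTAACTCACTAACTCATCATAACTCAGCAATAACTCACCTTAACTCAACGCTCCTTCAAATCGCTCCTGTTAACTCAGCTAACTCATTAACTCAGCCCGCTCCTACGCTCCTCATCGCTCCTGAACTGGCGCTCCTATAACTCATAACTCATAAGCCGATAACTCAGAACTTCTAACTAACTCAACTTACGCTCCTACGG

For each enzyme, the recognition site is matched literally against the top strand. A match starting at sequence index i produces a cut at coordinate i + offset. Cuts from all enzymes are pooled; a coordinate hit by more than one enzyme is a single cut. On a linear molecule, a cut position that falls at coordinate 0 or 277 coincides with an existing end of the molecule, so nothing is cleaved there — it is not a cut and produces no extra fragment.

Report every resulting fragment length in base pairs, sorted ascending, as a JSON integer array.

Site scan:
  ZebI CGCTCCT/6: at [0, 33, 50, 58, 66, 125, 138, 174, 182, 192, 206, 266] ⇒ [6, 39, 56, 64, 72, 131, 144, 180, 188, 198, 212, 272]
  SqiVI TAACTCA/5: at [7, 14, 25, 78, 86, 96, 107, 117, 147, 156, 164, 214, 221, 236, 254] ⇒ [12, 19, 30, 83, 91, 101, 112, 122, 152, 161, 169, 219, 226, 241, 259]

Pooled cuts: [6, 12, 19, 30, 39, 56, 64, 72, 83, 91, 101, 112, 122, 131, 144, 152, 161, 169, 180, 188, 198, 212, 219, 226, 241, 259, 272]

Fragment lengths:
  [0,6): 6 bp
  [6,12): 6 bp
  [12,19): 7 bp
  [19,30): 11 bp
  [30,39): 9 bp
  [39,56): 17 bp
  [56,64): 8 bp
  [64,72): 8 bp
  [72,83): 11 bp
  [83,91): 8 bp
  [91,101): 10 bp
  [101,112): 11 bp
  [112,122): 10 bp
  [122,131): 9 bp
  [131,144): 13 bp
  [144,152): 8 bp
  [152,161): 9 bp
  [161,169): 8 bp
  [169,180): 11 bp
  [180,188): 8 bp
  [188,198): 10 bp
  [198,212): 14 bp
  [212,219): 7 bp
  [219,226): 7 bp
  [226,241): 15 bp
  [241,259): 18 bp
  [259,272): 13 bp
  [272,277): 5 bp

[5,6,6,7,7,7,8,8,8,8,8,8,9,9,9,10,10,10,11,11,11,11,13,13,14,15,17,18]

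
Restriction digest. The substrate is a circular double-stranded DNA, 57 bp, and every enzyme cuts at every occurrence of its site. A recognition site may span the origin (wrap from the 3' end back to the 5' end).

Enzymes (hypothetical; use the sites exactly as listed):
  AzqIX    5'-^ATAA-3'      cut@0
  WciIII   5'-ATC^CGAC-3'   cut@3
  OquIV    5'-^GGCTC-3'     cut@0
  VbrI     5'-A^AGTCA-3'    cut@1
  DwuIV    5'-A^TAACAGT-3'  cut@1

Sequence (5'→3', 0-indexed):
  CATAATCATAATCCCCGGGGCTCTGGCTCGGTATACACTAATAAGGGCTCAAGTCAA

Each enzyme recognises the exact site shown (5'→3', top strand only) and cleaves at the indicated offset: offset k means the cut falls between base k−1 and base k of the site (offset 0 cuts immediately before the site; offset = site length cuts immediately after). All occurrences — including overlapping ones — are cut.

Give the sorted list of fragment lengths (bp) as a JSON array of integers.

Site scan:
  AzqIX ATAA/0: at [1, 7, 40] ⇒ [1, 7, 40]
  WciIII (ATCCGAC, off=3): no sites
  OquIV GGCTC/0: at [18, 24, 45] ⇒ [18, 24, 45]
  VbrI AAGTCA/1: at [50] ⇒ [51]
  DwuIV (ATAACAGT, off=1): no sites

Pooled cuts: [1, 7, 18, 24, 40, 45, 51]

Fragments:
  1→7: 6 bp
  7→18: 11 bp
  18→24: 6 bp
  24→40: 16 bp
  40→45: 5 bp
  45→51: 6 bp
  51→1 (wrap): 57-51+1 = 7 bp

[5,6,6,6,7,11,16]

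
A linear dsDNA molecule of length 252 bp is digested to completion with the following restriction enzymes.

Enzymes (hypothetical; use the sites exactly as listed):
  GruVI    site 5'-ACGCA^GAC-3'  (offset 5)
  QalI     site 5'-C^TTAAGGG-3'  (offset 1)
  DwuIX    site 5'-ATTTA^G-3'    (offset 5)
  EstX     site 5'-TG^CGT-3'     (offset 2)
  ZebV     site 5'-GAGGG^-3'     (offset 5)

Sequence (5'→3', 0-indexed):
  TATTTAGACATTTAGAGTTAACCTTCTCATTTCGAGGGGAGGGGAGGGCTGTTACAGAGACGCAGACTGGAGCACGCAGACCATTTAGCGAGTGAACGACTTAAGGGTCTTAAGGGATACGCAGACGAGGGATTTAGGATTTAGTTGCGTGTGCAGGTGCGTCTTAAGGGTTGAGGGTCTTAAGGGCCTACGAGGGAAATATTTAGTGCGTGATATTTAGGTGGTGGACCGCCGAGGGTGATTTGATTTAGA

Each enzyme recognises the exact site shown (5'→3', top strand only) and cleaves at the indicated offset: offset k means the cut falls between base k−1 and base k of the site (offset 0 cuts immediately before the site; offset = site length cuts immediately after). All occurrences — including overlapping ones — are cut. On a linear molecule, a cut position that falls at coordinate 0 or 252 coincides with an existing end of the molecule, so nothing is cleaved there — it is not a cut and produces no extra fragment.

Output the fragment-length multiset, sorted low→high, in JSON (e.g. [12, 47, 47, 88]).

[2,2,3,4,4,5,5,5,6,7,8,8,9,9,9,11,12,12,13,14,14,14,16,17,19,24]

Site scan:
  GruVI (ACGCAGAC, off=5): starts [59, 73, 118] → cuts [64, 78, 123]
  QalI (CTTAAGGG, off=1): starts [99, 108, 162, 178] → cuts [100, 109, 163, 179]
  DwuIX (ATTTAG, off=5): starts [1, 9, 82, 131, 138, 200, 214, 245] → cuts [6, 14, 87, 136, 143, 205, 219, 250]
  EstX (TGCGT, off=2): starts [145, 157, 206] → cuts [147, 159, 208]
  ZebV (GAGGG, off=5): starts [33, 38, 43, 126, 172, 191, 233] → cuts [38, 43, 48, 131, 177, 196, 238]

All cut coordinates (distinct, sorted): [6, 14, 38, 43, 48, 64, 78, 87, 100, 109, 123, 131, 136, 143, 147, 159, 163, 177, 179, 196, 205, 208, 219, 238, 250]

Fragments:
  [0,6): 6 bp
  [6,14): 8 bp
  [14,38): 24 bp
  [38,43): 5 bp
  [43,48): 5 bp
  [48,64): 16 bp
  [64,78): 14 bp
  [78,87): 9 bp
  [87,100): 13 bp
  [100,109): 9 bp
  [109,123): 14 bp
  [123,131): 8 bp
  [131,136): 5 bp
  [136,143): 7 bp
  [143,147): 4 bp
  [147,159): 12 bp
  [159,163): 4 bp
  [163,177): 14 bp
  [177,179): 2 bp
  [179,196): 17 bp
  [196,205): 9 bp
  [205,208): 3 bp
  [208,219): 11 bp
  [219,238): 19 bp
  [238,250): 12 bp
  [250,252): 2 bp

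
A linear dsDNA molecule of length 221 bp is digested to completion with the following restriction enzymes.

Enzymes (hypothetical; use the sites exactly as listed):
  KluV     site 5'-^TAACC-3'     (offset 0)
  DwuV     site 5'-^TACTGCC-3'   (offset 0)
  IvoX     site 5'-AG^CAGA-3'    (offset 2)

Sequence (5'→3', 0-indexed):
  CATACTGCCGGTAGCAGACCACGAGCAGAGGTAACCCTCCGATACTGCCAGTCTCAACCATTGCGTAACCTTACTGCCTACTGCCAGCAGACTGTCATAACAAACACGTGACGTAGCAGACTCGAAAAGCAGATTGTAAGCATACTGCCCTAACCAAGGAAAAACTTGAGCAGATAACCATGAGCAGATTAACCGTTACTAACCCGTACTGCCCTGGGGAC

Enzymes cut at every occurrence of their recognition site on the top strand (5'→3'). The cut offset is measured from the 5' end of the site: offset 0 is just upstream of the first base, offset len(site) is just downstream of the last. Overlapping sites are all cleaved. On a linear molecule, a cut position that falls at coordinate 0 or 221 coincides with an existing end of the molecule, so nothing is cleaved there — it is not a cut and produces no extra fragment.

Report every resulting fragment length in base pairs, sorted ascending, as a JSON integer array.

Scan for sites:
  KluV (TAACC, off=0): starts [31, 65, 150, 174, 189, 199] → cuts [31, 65, 150, 174, 189, 199]
  DwuV (TACTGCC, off=0): starts [2, 42, 71, 78, 142, 206] → cuts [2, 42, 71, 78, 142, 206]
  IvoX (AGCAGA, off=2): starts [12, 23, 85, 114, 127, 168, 182] → cuts [14, 25, 87, 116, 129, 170, 184]

All cut coordinates (distinct, sorted): [2, 14, 25, 31, 42, 65, 71, 78, 87, 116, 129, 142, 150, 170, 174, 184, 189, 199, 206]

Fragments:
  [0,2): 2 bp
  [2,14): 12 bp
  [14,25): 11 bp
  [25,31): 6 bp
  [31,42): 11 bp
  [42,65): 23 bp
  [65,71): 6 bp
  [71,78): 7 bp
  [78,87): 9 bp
  [87,116): 29 bp
  [116,129): 13 bp
  [129,142): 13 bp
  [142,150): 8 bp
  [150,170): 20 bp
  [170,174): 4 bp
  [174,184): 10 bp
  [184,189): 5 bp
  [189,199): 10 bp
  [199,206): 7 bp
  [206,221): 15 bp

[2,4,5,6,6,7,7,8,9,10,10,11,11,12,13,13,15,20,23,29]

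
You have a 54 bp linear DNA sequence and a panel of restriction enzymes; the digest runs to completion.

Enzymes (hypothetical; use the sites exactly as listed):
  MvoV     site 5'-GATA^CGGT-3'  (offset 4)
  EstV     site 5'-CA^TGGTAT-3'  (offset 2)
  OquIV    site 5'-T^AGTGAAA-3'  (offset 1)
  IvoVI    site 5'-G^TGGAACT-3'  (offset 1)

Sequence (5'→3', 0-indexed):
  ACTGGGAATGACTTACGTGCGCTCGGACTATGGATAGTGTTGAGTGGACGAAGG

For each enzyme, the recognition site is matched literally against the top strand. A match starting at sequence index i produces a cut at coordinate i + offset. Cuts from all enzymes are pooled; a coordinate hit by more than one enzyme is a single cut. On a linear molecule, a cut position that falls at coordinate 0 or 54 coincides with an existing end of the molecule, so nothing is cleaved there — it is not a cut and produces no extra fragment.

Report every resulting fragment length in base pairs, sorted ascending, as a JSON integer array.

Per-enzyme occurrences:
  MvoV (GATACGGT, off=4): no sites
  EstV (CATGGTAT, off=2): no sites
  OquIV (TAGTGAAA, off=1): no sites
  IvoVI (GTGGAACT, off=1): no sites

Pooled cuts: ∅

Fragments:
  no cuts → one linear fragment of 54 bp

[54]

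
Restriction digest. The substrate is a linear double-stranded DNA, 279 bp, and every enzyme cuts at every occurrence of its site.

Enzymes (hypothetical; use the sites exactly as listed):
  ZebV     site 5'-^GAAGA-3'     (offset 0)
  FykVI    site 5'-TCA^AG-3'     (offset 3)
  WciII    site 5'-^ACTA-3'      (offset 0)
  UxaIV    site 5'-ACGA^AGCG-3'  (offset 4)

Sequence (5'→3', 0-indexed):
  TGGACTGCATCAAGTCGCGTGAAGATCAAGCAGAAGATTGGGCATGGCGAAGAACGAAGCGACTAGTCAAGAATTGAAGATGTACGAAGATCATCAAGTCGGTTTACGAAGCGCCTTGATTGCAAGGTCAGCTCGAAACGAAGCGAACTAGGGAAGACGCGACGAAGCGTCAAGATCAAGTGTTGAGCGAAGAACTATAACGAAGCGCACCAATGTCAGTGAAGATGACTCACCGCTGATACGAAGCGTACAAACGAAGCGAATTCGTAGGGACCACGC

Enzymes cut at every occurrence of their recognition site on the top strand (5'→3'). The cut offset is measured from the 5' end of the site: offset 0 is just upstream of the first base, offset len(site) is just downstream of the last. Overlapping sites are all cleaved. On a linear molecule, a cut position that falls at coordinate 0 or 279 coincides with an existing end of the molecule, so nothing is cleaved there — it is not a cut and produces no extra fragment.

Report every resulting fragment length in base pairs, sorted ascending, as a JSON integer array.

Site scan:
  ZebV (GAAGA, off=0): starts [20, 32, 48, 75, 85, 152, 188, 220] → cuts [20, 32, 48, 75, 85, 152, 188, 220]
  FykVI (TCAAG, off=3): starts [9, 25, 66, 93, 169, 175] → cuts [12, 28, 69, 96, 172, 178]
  WciII (ACTA, off=0): starts [61, 146, 193] → cuts [61, 146, 193]
  UxaIV (ACGAAGCG, off=4): starts [53, 105, 137, 161, 199, 240, 253] → cuts [57, 109, 141, 165, 203, 244, 257]

Pooled cuts: [12, 20, 28, 32, 48, 57, 61, 69, 75, 85, 96, 109, 141, 146, 152, 165, 172, 178, 188, 193, 203, 220, 244, 257]

Fragment lengths:
  [0,12): 12 bp
  [12,20): 8 bp
  [20,28): 8 bp
  [28,32): 4 bp
  [32,48): 16 bp
  [48,57): 9 bp
  [57,61): 4 bp
  [61,69): 8 bp
  [69,75): 6 bp
  [75,85): 10 bp
  [85,96): 11 bp
  [96,109): 13 bp
  [109,141): 32 bp
  [141,146): 5 bp
  [146,152): 6 bp
  [152,165): 13 bp
  [165,172): 7 bp
  [172,178): 6 bp
  [178,188): 10 bp
  [188,193): 5 bp
  [193,203): 10 bp
  [203,220): 17 bp
  [220,244): 24 bp
  [244,257): 13 bp
  [257,279): 22 bp

[4,4,5,5,6,6,6,7,8,8,8,9,10,10,10,11,12,13,13,13,16,17,22,24,32]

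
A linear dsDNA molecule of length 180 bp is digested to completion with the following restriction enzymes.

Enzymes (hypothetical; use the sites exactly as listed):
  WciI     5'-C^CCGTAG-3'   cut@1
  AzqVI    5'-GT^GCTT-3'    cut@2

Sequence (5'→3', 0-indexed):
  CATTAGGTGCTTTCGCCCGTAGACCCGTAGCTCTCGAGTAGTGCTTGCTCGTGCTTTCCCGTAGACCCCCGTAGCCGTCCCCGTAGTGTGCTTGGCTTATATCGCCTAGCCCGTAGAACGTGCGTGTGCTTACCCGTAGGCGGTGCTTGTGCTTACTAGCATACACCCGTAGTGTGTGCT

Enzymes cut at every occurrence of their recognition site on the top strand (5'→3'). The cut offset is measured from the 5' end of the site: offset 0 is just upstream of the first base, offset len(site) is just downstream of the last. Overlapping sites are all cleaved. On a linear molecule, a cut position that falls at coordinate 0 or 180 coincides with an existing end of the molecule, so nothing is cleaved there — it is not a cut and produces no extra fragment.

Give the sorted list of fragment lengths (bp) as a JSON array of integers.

Per-enzyme occurrences:
  WciI (CCCGTAG, off=1): starts [15, 23, 57, 67, 79, 109, 132, 165] → cuts [16, 24, 58, 68, 80, 110, 133, 166]
  AzqVI (GTGCTT, off=2): starts [6, 40, 50, 87, 125, 142, 148] → cuts [8, 42, 52, 89, 127, 144, 150]

All cut coordinates (distinct, sorted): [8, 16, 24, 42, 52, 58, 68, 80, 89, 110, 127, 133, 144, 150, 166]

Fragment lengths:
  [0,8): 8 bp
  [8,16): 8 bp
  [16,24): 8 bp
  [24,42): 18 bp
  [42,52): 10 bp
  [52,58): 6 bp
  [58,68): 10 bp
  [68,80): 12 bp
  [80,89): 9 bp
  [89,110): 21 bp
  [110,127): 17 bp
  [127,133): 6 bp
  [133,144): 11 bp
  [144,150): 6 bp
  [150,166): 16 bp
  [166,180): 14 bp

[6,6,6,8,8,8,9,10,10,11,12,14,16,17,18,21]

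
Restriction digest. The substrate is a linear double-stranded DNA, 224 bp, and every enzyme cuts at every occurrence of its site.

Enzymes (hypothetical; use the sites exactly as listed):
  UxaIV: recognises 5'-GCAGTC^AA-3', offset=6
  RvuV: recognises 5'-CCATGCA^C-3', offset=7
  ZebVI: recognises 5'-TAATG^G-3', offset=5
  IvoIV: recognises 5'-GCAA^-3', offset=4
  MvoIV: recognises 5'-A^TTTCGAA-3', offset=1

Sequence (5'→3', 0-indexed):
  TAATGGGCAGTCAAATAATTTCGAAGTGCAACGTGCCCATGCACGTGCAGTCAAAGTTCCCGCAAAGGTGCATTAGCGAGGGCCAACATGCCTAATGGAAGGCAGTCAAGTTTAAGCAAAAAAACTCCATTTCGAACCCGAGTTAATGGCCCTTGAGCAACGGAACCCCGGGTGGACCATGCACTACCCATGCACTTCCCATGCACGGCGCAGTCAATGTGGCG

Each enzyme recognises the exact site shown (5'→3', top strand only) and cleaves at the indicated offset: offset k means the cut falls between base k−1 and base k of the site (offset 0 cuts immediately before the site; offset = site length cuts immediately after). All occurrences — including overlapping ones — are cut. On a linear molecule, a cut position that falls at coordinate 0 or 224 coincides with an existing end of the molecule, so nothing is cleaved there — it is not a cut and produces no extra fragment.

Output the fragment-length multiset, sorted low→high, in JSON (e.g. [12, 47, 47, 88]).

Per-enzyme occurrences:
  UxaIV GCAGTCAA/6: at [6, 46, 101, 209] ⇒ [12, 52, 107, 215]
  RvuV CCATGCAC/7: at [36, 176, 187, 198] ⇒ [43, 183, 194, 205]
  ZebVI TAATGG/5: at [0, 92, 143] ⇒ [5, 97, 148]
  IvoIV GCAA/4: at [27, 61, 115, 156] ⇒ [31, 65, 119, 160]
  MvoIV ATTTCGAA/1: at [17, 128] ⇒ [18, 129]

All cut coordinates (distinct, sorted): [5, 12, 18, 31, 43, 52, 65, 97, 107, 119, 129, 148, 160, 183, 194, 205, 215]

Fragment lengths:
  [0,5): 5 bp
  [5,12): 7 bp
  [12,18): 6 bp
  [18,31): 13 bp
  [31,43): 12 bp
  [43,52): 9 bp
  [52,65): 13 bp
  [65,97): 32 bp
  [97,107): 10 bp
  [107,119): 12 bp
  [119,129): 10 bp
  [129,148): 19 bp
  [148,160): 12 bp
  [160,183): 23 bp
  [183,194): 11 bp
  [194,205): 11 bp
  [205,215): 10 bp
  [215,224): 9 bp

[5,6,7,9,9,10,10,10,11,11,12,12,12,13,13,19,23,32]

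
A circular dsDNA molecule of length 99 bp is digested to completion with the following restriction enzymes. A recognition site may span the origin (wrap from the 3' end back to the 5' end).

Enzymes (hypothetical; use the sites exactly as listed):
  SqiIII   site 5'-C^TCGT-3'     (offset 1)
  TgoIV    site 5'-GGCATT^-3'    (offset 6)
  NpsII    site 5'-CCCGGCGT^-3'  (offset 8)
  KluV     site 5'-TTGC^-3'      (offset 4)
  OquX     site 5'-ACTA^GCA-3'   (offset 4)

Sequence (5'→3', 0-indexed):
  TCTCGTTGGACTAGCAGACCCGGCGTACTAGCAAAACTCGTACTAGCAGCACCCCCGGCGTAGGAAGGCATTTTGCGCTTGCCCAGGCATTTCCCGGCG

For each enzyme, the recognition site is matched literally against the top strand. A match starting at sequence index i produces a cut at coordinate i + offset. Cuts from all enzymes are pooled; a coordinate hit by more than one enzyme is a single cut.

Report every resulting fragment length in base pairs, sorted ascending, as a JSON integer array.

[1,4,4,6,7,8,9,9,11,11,13,16]

Scan for sites:
  SqiIII CTCGT/1: at [1, 36] ⇒ [2, 37]
  TgoIV GGCATT/6: at [66, 85] ⇒ [72, 91]
  NpsII CCCGGCGT/8: at [18, 53, 92] ⇒ [1, 26, 61]
  KluV TTGC/4: at [72, 78] ⇒ [76, 82]
  OquX ACTAGCA/4: at [9, 26, 41] ⇒ [13, 30, 45]

Pooled cuts: [1, 2, 13, 26, 30, 37, 45, 61, 72, 76, 82, 91]

Fragments:
  1→2: 1 bp
  2→13: 11 bp
  13→26: 13 bp
  26→30: 4 bp
  30→37: 7 bp
  37→45: 8 bp
  45→61: 16 bp
  61→72: 11 bp
  72→76: 4 bp
  76→82: 6 bp
  82→91: 9 bp
  91→1 (wrap): 99-91+1 = 9 bp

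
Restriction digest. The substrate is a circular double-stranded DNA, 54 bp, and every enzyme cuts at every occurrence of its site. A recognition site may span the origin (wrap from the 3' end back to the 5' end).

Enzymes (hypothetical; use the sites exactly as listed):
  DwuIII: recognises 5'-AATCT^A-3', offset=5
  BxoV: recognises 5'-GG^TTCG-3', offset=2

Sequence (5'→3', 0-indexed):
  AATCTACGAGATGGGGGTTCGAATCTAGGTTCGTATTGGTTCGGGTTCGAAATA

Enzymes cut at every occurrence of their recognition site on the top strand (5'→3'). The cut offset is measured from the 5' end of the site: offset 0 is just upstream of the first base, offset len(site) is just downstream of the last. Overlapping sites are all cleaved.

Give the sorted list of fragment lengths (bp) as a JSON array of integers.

[3,6,9,10,12,14]

Scan for sites:
  DwuIII AATCTA/5: at [0, 21] ⇒ [5, 26]
  BxoV GGTTCG/2: at [15, 27, 37, 43] ⇒ [17, 29, 39, 45]

Pooled cuts: [5, 17, 26, 29, 39, 45]

Fragments:
  5→17: 12 bp
  17→26: 9 bp
  26→29: 3 bp
  29→39: 10 bp
  39→45: 6 bp
  45→5 (wrap): 54-45+5 = 14 bp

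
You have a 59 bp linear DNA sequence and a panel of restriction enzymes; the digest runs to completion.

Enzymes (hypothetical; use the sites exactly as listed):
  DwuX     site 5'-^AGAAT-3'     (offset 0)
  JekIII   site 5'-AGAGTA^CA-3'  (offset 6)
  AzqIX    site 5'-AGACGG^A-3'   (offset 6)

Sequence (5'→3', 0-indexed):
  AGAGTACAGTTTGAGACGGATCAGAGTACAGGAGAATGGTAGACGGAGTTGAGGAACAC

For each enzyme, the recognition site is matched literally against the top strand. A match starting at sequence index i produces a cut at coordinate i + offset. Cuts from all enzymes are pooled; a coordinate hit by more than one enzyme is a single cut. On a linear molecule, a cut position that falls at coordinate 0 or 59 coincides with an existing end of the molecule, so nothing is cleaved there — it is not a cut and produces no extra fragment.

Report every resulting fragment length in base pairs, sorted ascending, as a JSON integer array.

Site scan:
  DwuX AGAAT/0: at [32] ⇒ [32]
  JekIII AGAGTACA/6: at [0, 22] ⇒ [6, 28]
  AzqIX AGACGGA/6: at [13, 40] ⇒ [19, 46]

Pooled cuts: [6, 19, 28, 32, 46]

Fragments:
  [0,6): 6 bp
  [6,19): 13 bp
  [19,28): 9 bp
  [28,32): 4 bp
  [32,46): 14 bp
  [46,59): 13 bp

[4,6,9,13,13,14]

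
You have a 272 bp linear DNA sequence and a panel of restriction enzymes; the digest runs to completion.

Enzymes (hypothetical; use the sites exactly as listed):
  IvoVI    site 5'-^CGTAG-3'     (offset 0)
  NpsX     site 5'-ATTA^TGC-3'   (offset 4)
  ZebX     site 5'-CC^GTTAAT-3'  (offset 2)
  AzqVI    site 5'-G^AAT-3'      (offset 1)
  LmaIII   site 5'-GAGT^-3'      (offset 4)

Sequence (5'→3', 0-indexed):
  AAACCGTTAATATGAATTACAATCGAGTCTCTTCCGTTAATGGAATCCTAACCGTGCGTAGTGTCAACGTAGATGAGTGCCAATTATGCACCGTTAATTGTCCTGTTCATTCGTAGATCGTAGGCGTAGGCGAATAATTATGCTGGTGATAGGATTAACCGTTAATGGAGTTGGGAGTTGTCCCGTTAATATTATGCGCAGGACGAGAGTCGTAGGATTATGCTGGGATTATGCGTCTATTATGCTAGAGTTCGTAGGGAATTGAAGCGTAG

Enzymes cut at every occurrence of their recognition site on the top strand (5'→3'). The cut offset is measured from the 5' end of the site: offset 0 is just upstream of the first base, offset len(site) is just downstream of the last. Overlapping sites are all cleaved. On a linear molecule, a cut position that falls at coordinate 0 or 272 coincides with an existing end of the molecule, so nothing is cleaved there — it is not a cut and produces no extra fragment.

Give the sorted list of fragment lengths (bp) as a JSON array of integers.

[1,5,5,6,6,6,7,7,7,7,8,8,8,8,8,9,9,10,10,11,11,11,11,11,13,14,16,19,20]

Per-enzyme occurrences:
  IvoVI (CGTAG, off=0): starts [56, 67, 111, 118, 124, 210, 252, 267] → cuts [56, 67, 111, 118, 124, 210, 252, 267]
  NpsX (ATTATGC, off=4): starts [82, 136, 190, 216, 227, 238] → cuts [86, 140, 194, 220, 231, 242]
  ZebX (CCGTTAAT, off=2): starts [3, 33, 90, 158, 182] → cuts [5, 35, 92, 160, 184]
  AzqVI (GAAT, off=1): starts [13, 42, 131, 258] → cuts [14, 43, 132, 259]
  LmaIII (GAGT, off=4): starts [24, 74, 167, 174, 206, 247] → cuts [28, 78, 171, 178, 210, 251]

Pooled cuts: [5, 14, 28, 35, 43, 56, 67, 78, 86, 92, 111, 118, 124, 132, 140, 160, 171, 178, 184, 194, 210, 220, 231, 242, 251, 252, 259, 267]

Fragments:
  [0,5): 5 bp
  [5,14): 9 bp
  [14,28): 14 bp
  [28,35): 7 bp
  [35,43): 8 bp
  [43,56): 13 bp
  [56,67): 11 bp
  [67,78): 11 bp
  [78,86): 8 bp
  [86,92): 6 bp
  [92,111): 19 bp
  [111,118): 7 bp
  [118,124): 6 bp
  [124,132): 8 bp
  [132,140): 8 bp
  [140,160): 20 bp
  [160,171): 11 bp
  [171,178): 7 bp
  [178,184): 6 bp
  [184,194): 10 bp
  [194,210): 16 bp
  [210,220): 10 bp
  [220,231): 11 bp
  [231,242): 11 bp
  [242,251): 9 bp
  [251,252): 1 bp
  [252,259): 7 bp
  [259,267): 8 bp
  [267,272): 5 bp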